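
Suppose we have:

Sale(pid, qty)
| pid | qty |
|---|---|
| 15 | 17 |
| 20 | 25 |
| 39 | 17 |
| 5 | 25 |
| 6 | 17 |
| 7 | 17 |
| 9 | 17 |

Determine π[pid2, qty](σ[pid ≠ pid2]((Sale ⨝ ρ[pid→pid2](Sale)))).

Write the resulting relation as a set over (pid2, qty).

{(15, 17), (20, 25), (39, 17), (5, 25), (6, 17), (7, 17), (9, 17)}

ρ[pid→pid2]: schema becomes (pid2, qty); tuples unchanged.
Sale ⋈ ρ[pid→pid2](Sale) (natural join on qty): {(15, 17, 15), (15, 17, 39), (15, 17, 6), (15, 17, 7), (15, 17, 9), (20, 25, 20), (20, 25, 5), (39, 17, 15), (39, 17, 39), (39, 17, 6), (39, 17, 7), (39, 17, 9), (5, 25, 20), (5, 25, 5), (6, 17, 15), (6, 17, 39), (6, 17, 6), (6, 17, 7), (6, 17, 9), (7, 17, 15), (7, 17, 39), (7, 17, 6), (7, 17, 7), (7, 17, 9), (9, 17, 15), (9, 17, 39), (9, 17, 6), (9, 17, 7), (9, 17, 9)}
Selection pid ≠ pid2: {(15, 17, 39), (15, 17, 6), (15, 17, 7), (15, 17, 9), (20, 25, 5), (39, 17, 15), (39, 17, 6), (39, 17, 7), (39, 17, 9), (5, 25, 20), (6, 17, 15), (6, 17, 39), (6, 17, 7), (6, 17, 9), (7, 17, 15), (7, 17, 39), (7, 17, 6), (7, 17, 9), (9, 17, 15), (9, 17, 39), (9, 17, 6), (9, 17, 7)}
Projecting to pid2, qty (15 duplicate(s) eliminated): {(15, 17), (20, 25), (39, 17), (5, 25), (6, 17), (7, 17), (9, 17)}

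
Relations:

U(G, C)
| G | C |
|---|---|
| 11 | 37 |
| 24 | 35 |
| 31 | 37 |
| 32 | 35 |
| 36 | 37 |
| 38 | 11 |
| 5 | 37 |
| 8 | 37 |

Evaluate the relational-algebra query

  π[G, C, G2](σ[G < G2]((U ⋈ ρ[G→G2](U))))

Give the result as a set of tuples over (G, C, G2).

{(11, 37, 31), (11, 37, 36), (24, 35, 32), (31, 37, 36), (5, 37, 11), (5, 37, 31), (5, 37, 36), (5, 37, 8), (8, 37, 11), (8, 37, 31), (8, 37, 36)}

ρ[G→G2]: schema becomes (G2, C); tuples unchanged.
Joining U and ρ[G→G2](U) on C yields {(11, 37, 11), (11, 37, 31), (11, 37, 36), (11, 37, 5), (11, 37, 8), (24, 35, 24), (24, 35, 32), (31, 37, 11), (31, 37, 31), (31, 37, 36), (31, 37, 5), (31, 37, 8), (32, 35, 24), (32, 35, 32), (36, 37, 11), (36, 37, 31), (36, 37, 36), (36, 37, 5), (36, 37, 8), (38, 11, 38), (5, 37, 11), (5, 37, 31), (5, 37, 36), (5, 37, 5), (5, 37, 8), (8, 37, 11), (8, 37, 31), (8, 37, 36), (8, 37, 5), (8, 37, 8)}.
σ[G < G2]: keep tuples satisfying G < G2 → {(11, 37, 31), (11, 37, 36), (24, 35, 32), (31, 37, 36), (5, 37, 11), (5, 37, 31), (5, 37, 36), (5, 37, 8), (8, 37, 11), (8, 37, 31), (8, 37, 36)}
Projecting to G, C, G2: {(11, 37, 31), (11, 37, 36), (24, 35, 32), (31, 37, 36), (5, 37, 11), (5, 37, 31), (5, 37, 36), (5, 37, 8), (8, 37, 11), (8, 37, 31), (8, 37, 36)}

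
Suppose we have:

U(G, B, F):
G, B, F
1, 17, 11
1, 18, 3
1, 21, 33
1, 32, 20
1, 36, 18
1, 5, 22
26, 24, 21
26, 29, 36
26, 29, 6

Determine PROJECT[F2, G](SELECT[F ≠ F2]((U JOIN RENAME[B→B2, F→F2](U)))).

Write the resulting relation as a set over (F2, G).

ρ[B→B2, F→F2]: schema becomes (G, B2, F2); tuples unchanged.
Natural join on G: {(1, 17, 11, 17, 11), (1, 17, 11, 18, 3), (1, 17, 11, 21, 33), (1, 17, 11, 32, 20), (1, 17, 11, 36, 18), (1, 17, 11, 5, 22), (1, 18, 3, 17, 11), (1, 18, 3, 18, 3), (1, 18, 3, 21, 33), (1, 18, 3, 32, 20), (1, 18, 3, 36, 18), (1, 18, 3, 5, 22), (1, 21, 33, 17, 11), (1, 21, 33, 18, 3), (1, 21, 33, 21, 33), (1, 21, 33, 32, 20), (1, 21, 33, 36, 18), (1, 21, 33, 5, 22), (1, 32, 20, 17, 11), (1, 32, 20, 18, 3), (1, 32, 20, 21, 33), (1, 32, 20, 32, 20), (1, 32, 20, 36, 18), (1, 32, 20, 5, 22), (1, 36, 18, 17, 11), (1, 36, 18, 18, 3), (1, 36, 18, 21, 33), (1, 36, 18, 32, 20), (1, 36, 18, 36, 18), (1, 36, 18, 5, 22), (1, 5, 22, 17, 11), (1, 5, 22, 18, 3), (1, 5, 22, 21, 33), (1, 5, 22, 32, 20), (1, 5, 22, 36, 18), (1, 5, 22, 5, 22), (26, 24, 21, 24, 21), (26, 24, 21, 29, 36), (26, 24, 21, 29, 6), (26, 29, 36, 24, 21), (26, 29, 36, 29, 36), (26, 29, 36, 29, 6), (26, 29, 6, 24, 21), (26, 29, 6, 29, 36), (26, 29, 6, 29, 6)}
σ[F ≠ F2]: keep tuples satisfying F ≠ F2 → {(1, 17, 11, 18, 3), (1, 17, 11, 21, 33), (1, 17, 11, 32, 20), (1, 17, 11, 36, 18), (1, 17, 11, 5, 22), (1, 18, 3, 17, 11), (1, 18, 3, 21, 33), (1, 18, 3, 32, 20), (1, 18, 3, 36, 18), (1, 18, 3, 5, 22), (1, 21, 33, 17, 11), (1, 21, 33, 18, 3), (1, 21, 33, 32, 20), (1, 21, 33, 36, 18), (1, 21, 33, 5, 22), (1, 32, 20, 17, 11), (1, 32, 20, 18, 3), (1, 32, 20, 21, 33), (1, 32, 20, 36, 18), (1, 32, 20, 5, 22), (1, 36, 18, 17, 11), (1, 36, 18, 18, 3), (1, 36, 18, 21, 33), (1, 36, 18, 32, 20), (1, 36, 18, 5, 22), (1, 5, 22, 17, 11), (1, 5, 22, 18, 3), (1, 5, 22, 21, 33), (1, 5, 22, 32, 20), (1, 5, 22, 36, 18), (26, 24, 21, 29, 36), (26, 24, 21, 29, 6), (26, 29, 36, 24, 21), (26, 29, 36, 29, 6), (26, 29, 6, 24, 21), (26, 29, 6, 29, 36)}
Keep only column(s) F2, G (27 duplicate(s) eliminated): {(11, 1), (18, 1), (20, 1), (21, 26), (22, 1), (3, 1), (33, 1), (36, 26), (6, 26)}

{(11, 1), (18, 1), (20, 1), (21, 26), (22, 1), (3, 1), (33, 1), (36, 26), (6, 26)}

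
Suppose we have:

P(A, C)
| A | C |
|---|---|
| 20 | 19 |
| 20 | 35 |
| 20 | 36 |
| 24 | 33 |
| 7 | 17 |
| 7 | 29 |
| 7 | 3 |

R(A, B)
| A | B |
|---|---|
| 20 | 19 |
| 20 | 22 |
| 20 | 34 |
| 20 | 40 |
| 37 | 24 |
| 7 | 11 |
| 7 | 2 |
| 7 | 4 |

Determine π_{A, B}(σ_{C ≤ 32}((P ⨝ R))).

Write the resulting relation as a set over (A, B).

{(20, 19), (20, 22), (20, 34), (20, 40), (7, 11), (7, 2), (7, 4)}

P ⋈ R (natural join on A): {(20, 19, 19), (20, 19, 22), (20, 19, 34), (20, 19, 40), (20, 35, 19), (20, 35, 22), (20, 35, 34), (20, 35, 40), (20, 36, 19), (20, 36, 22), (20, 36, 34), (20, 36, 40), (7, 17, 11), (7, 17, 2), (7, 17, 4), (7, 29, 11), (7, 29, 2), (7, 29, 4), (7, 3, 11), (7, 3, 2), (7, 3, 4)}
Apply σ_{C ≤ 32}; surviving tuples: {(20, 19, 19), (20, 19, 22), (20, 19, 34), (20, 19, 40), (7, 17, 11), (7, 17, 2), (7, 17, 4), (7, 29, 11), (7, 29, 2), (7, 29, 4), (7, 3, 11), (7, 3, 2), (7, 3, 4)}
Projecting to A, B (6 duplicate(s) eliminated): {(20, 19), (20, 22), (20, 34), (20, 40), (7, 11), (7, 2), (7, 4)}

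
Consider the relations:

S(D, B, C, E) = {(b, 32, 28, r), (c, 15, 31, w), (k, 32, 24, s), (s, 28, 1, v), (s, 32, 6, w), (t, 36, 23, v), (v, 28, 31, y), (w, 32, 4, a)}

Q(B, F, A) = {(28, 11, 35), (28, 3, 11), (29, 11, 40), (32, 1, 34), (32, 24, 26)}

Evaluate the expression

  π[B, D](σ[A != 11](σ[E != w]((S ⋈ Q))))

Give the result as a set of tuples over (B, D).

Joining S and Q on B yields {(b, 32, 28, r, 1, 34), (b, 32, 28, r, 24, 26), (k, 32, 24, s, 1, 34), (k, 32, 24, s, 24, 26), (s, 28, 1, v, 11, 35), (s, 28, 1, v, 3, 11), (s, 32, 6, w, 1, 34), (s, 32, 6, w, 24, 26), (v, 28, 31, y, 11, 35), (v, 28, 31, y, 3, 11), (w, 32, 4, a, 1, 34), (w, 32, 4, a, 24, 26)}.
Selection E != w: {(b, 32, 28, r, 1, 34), (b, 32, 28, r, 24, 26), (k, 32, 24, s, 1, 34), (k, 32, 24, s, 24, 26), (s, 28, 1, v, 11, 35), (s, 28, 1, v, 3, 11), (v, 28, 31, y, 11, 35), (v, 28, 31, y, 3, 11), (w, 32, 4, a, 1, 34), (w, 32, 4, a, 24, 26)}
Selection A != 11: {(b, 32, 28, r, 1, 34), (b, 32, 28, r, 24, 26), (k, 32, 24, s, 1, 34), (k, 32, 24, s, 24, 26), (s, 28, 1, v, 11, 35), (v, 28, 31, y, 11, 35), (w, 32, 4, a, 1, 34), (w, 32, 4, a, 24, 26)}
π_{B, D} gives {(28, s), (28, v), (32, b), (32, k), (32, w)} (3 duplicate(s) eliminated).

{(28, s), (28, v), (32, b), (32, k), (32, w)}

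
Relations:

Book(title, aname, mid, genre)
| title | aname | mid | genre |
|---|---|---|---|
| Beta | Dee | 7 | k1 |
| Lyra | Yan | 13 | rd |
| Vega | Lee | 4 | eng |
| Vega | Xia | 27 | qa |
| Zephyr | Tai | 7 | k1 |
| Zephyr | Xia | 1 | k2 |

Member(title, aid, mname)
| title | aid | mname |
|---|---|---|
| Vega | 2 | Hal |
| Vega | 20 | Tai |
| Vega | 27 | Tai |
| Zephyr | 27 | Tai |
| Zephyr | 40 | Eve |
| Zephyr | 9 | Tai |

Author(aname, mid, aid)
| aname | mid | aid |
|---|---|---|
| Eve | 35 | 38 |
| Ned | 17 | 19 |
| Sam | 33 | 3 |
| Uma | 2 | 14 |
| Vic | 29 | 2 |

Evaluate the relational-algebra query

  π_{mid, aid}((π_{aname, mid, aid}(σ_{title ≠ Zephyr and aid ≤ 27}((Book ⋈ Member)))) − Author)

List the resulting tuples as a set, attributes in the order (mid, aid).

{(27, 2), (27, 20), (27, 27), (4, 2), (4, 20), (4, 27)}

Natural join on title: {(Vega, Lee, 4, eng, 2, Hal), (Vega, Lee, 4, eng, 20, Tai), (Vega, Lee, 4, eng, 27, Tai), (Vega, Xia, 27, qa, 2, Hal), (Vega, Xia, 27, qa, 20, Tai), (Vega, Xia, 27, qa, 27, Tai), (Zephyr, Tai, 7, k1, 27, Tai), (Zephyr, Tai, 7, k1, 40, Eve), (Zephyr, Tai, 7, k1, 9, Tai), (Zephyr, Xia, 1, k2, 27, Tai), (Zephyr, Xia, 1, k2, 40, Eve), (Zephyr, Xia, 1, k2, 9, Tai)}
Selection title ≠ Zephyr and aid ≤ 27: {(Vega, Lee, 4, eng, 2, Hal), (Vega, Lee, 4, eng, 20, Tai), (Vega, Lee, 4, eng, 27, Tai), (Vega, Xia, 27, qa, 2, Hal), (Vega, Xia, 27, qa, 20, Tai), (Vega, Xia, 27, qa, 27, Tai)}
Projecting to aname, mid, aid: {(Lee, 4, 2), (Lee, 4, 20), (Lee, 4, 27), (Xia, 27, 2), (Xia, 27, 20), (Xia, 27, 27)}
Set difference of the two operands is {(Lee, 4, 2), (Lee, 4, 20), (Lee, 4, 27), (Xia, 27, 2), (Xia, 27, 20), (Xia, 27, 27)}.
Projecting to mid, aid: {(27, 2), (27, 20), (27, 27), (4, 2), (4, 20), (4, 27)}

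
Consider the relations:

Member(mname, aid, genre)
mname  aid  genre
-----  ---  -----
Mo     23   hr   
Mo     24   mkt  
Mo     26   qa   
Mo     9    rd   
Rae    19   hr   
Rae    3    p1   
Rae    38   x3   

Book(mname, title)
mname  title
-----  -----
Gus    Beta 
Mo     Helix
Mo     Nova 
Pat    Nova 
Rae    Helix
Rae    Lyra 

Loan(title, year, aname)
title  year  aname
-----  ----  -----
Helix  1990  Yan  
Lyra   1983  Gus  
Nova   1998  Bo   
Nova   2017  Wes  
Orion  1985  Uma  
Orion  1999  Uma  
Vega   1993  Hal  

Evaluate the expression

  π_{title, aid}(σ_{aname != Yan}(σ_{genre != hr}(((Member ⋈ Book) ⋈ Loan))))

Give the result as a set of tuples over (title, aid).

{(Lyra, 3), (Lyra, 38), (Nova, 24), (Nova, 26), (Nova, 9)}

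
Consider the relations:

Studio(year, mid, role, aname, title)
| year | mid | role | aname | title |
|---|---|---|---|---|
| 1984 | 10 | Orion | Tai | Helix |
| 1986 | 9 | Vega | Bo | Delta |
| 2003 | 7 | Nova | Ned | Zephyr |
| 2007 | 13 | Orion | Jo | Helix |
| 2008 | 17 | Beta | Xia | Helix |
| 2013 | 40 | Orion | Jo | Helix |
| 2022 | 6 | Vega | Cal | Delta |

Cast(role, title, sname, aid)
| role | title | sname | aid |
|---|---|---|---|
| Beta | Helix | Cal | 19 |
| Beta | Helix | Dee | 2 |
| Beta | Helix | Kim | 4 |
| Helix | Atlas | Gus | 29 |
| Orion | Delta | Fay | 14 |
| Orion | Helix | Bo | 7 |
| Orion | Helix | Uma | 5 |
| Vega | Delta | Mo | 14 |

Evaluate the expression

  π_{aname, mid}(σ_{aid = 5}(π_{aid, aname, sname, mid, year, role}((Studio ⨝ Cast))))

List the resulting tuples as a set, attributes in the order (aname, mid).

{(Jo, 13), (Jo, 40), (Tai, 10)}

Natural join on role, title: {(1984, 10, Orion, Tai, Helix, Bo, 7), (1984, 10, Orion, Tai, Helix, Uma, 5), (1986, 9, Vega, Bo, Delta, Mo, 14), (2007, 13, Orion, Jo, Helix, Bo, 7), (2007, 13, Orion, Jo, Helix, Uma, 5), (2008, 17, Beta, Xia, Helix, Cal, 19), (2008, 17, Beta, Xia, Helix, Dee, 2), (2008, 17, Beta, Xia, Helix, Kim, 4), (2013, 40, Orion, Jo, Helix, Bo, 7), (2013, 40, Orion, Jo, Helix, Uma, 5), (2022, 6, Vega, Cal, Delta, Mo, 14)}
π_{aid, aname, sname, mid, year, role} gives {(14, Bo, Mo, 9, 1986, Vega), (14, Cal, Mo, 6, 2022, Vega), (19, Xia, Cal, 17, 2008, Beta), (2, Xia, Dee, 17, 2008, Beta), (4, Xia, Kim, 17, 2008, Beta), (5, Jo, Uma, 13, 2007, Orion), (5, Jo, Uma, 40, 2013, Orion), (5, Tai, Uma, 10, 1984, Orion), (7, Jo, Bo, 13, 2007, Orion), (7, Jo, Bo, 40, 2013, Orion), (7, Tai, Bo, 10, 1984, Orion)}.
σ[aid = 5]: keep tuples satisfying aid = 5 → {(5, Jo, Uma, 13, 2007, Orion), (5, Jo, Uma, 40, 2013, Orion), (5, Tai, Uma, 10, 1984, Orion)}
π_{aname, mid} gives {(Jo, 13), (Jo, 40), (Tai, 10)}.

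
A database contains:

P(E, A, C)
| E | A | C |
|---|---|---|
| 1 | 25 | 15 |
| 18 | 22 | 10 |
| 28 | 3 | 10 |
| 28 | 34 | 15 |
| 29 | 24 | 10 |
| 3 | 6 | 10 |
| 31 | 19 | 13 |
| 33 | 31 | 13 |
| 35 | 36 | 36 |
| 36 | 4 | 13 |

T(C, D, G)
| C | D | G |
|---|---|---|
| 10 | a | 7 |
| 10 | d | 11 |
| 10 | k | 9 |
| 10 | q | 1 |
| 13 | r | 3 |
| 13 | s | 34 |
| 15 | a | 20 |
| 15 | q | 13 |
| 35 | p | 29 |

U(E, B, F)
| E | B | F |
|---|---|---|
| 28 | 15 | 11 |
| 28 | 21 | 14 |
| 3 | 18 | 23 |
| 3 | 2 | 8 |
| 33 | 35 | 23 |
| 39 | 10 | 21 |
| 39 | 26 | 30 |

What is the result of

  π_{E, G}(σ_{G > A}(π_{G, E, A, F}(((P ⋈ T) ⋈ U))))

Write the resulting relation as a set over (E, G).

Natural join on C: {(1, 25, 15, a, 20), (1, 25, 15, q, 13), (18, 22, 10, a, 7), (18, 22, 10, d, 11), (18, 22, 10, k, 9), (18, 22, 10, q, 1), (28, 3, 10, a, 7), (28, 3, 10, d, 11), (28, 3, 10, k, 9), (28, 3, 10, q, 1), (28, 34, 15, a, 20), (28, 34, 15, q, 13), (29, 24, 10, a, 7), (29, 24, 10, d, 11), (29, 24, 10, k, 9), (29, 24, 10, q, 1), (3, 6, 10, a, 7), (3, 6, 10, d, 11), (3, 6, 10, k, 9), (3, 6, 10, q, 1), (31, 19, 13, r, 3), (31, 19, 13, s, 34), (33, 31, 13, r, 3), (33, 31, 13, s, 34), (36, 4, 13, r, 3), (36, 4, 13, s, 34)}
Natural join on E: {(28, 3, 10, a, 7, 15, 11), (28, 3, 10, a, 7, 21, 14), (28, 3, 10, d, 11, 15, 11), (28, 3, 10, d, 11, 21, 14), (28, 3, 10, k, 9, 15, 11), (28, 3, 10, k, 9, 21, 14), (28, 3, 10, q, 1, 15, 11), (28, 3, 10, q, 1, 21, 14), (28, 34, 15, a, 20, 15, 11), (28, 34, 15, a, 20, 21, 14), (28, 34, 15, q, 13, 15, 11), (28, 34, 15, q, 13, 21, 14), (3, 6, 10, a, 7, 18, 23), (3, 6, 10, a, 7, 2, 8), (3, 6, 10, d, 11, 18, 23), (3, 6, 10, d, 11, 2, 8), (3, 6, 10, k, 9, 18, 23), (3, 6, 10, k, 9, 2, 8), (3, 6, 10, q, 1, 18, 23), (3, 6, 10, q, 1, 2, 8), (33, 31, 13, r, 3, 35, 23), (33, 31, 13, s, 34, 35, 23)}
Keep only column(s) G, E, A, F: {(1, 28, 3, 11), (1, 28, 3, 14), (1, 3, 6, 23), (1, 3, 6, 8), (11, 28, 3, 11), (11, 28, 3, 14), (11, 3, 6, 23), (11, 3, 6, 8), (13, 28, 34, 11), (13, 28, 34, 14), (20, 28, 34, 11), (20, 28, 34, 14), (3, 33, 31, 23), (34, 33, 31, 23), (7, 28, 3, 11), (7, 28, 3, 14), (7, 3, 6, 23), (7, 3, 6, 8), (9, 28, 3, 11), (9, 28, 3, 14), (9, 3, 6, 23), (9, 3, 6, 8)}
Apply σ_{G > A}; surviving tuples: {(11, 28, 3, 11), (11, 28, 3, 14), (11, 3, 6, 23), (11, 3, 6, 8), (34, 33, 31, 23), (7, 28, 3, 11), (7, 28, 3, 14), (7, 3, 6, 23), (7, 3, 6, 8), (9, 28, 3, 11), (9, 28, 3, 14), (9, 3, 6, 23), (9, 3, 6, 8)}
Keep only column(s) E, G (6 duplicate(s) eliminated): {(28, 11), (28, 7), (28, 9), (3, 11), (3, 7), (3, 9), (33, 34)}

{(28, 11), (28, 7), (28, 9), (3, 11), (3, 7), (3, 9), (33, 34)}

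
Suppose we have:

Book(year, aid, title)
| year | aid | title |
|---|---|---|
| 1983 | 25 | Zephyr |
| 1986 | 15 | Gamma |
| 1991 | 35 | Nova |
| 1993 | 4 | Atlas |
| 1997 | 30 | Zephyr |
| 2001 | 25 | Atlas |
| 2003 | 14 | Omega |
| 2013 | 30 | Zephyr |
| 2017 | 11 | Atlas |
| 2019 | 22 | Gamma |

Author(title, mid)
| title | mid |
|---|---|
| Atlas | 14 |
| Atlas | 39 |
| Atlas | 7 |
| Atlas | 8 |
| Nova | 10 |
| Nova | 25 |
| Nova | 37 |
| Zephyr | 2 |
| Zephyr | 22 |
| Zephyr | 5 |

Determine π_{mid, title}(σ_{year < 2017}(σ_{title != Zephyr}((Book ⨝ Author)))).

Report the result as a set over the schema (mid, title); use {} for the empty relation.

{(10, Nova), (14, Atlas), (25, Nova), (37, Nova), (39, Atlas), (7, Atlas), (8, Atlas)}

Book ⋈ Author (natural join on title): {(1983, 25, Zephyr, 2), (1983, 25, Zephyr, 22), (1983, 25, Zephyr, 5), (1991, 35, Nova, 10), (1991, 35, Nova, 25), (1991, 35, Nova, 37), (1993, 4, Atlas, 14), (1993, 4, Atlas, 39), (1993, 4, Atlas, 7), (1993, 4, Atlas, 8), (1997, 30, Zephyr, 2), (1997, 30, Zephyr, 22), (1997, 30, Zephyr, 5), (2001, 25, Atlas, 14), (2001, 25, Atlas, 39), (2001, 25, Atlas, 7), (2001, 25, Atlas, 8), (2013, 30, Zephyr, 2), (2013, 30, Zephyr, 22), (2013, 30, Zephyr, 5), (2017, 11, Atlas, 14), (2017, 11, Atlas, 39), (2017, 11, Atlas, 7), (2017, 11, Atlas, 8)}
σ[title != Zephyr]: keep tuples satisfying title != Zephyr → {(1991, 35, Nova, 10), (1991, 35, Nova, 25), (1991, 35, Nova, 37), (1993, 4, Atlas, 14), (1993, 4, Atlas, 39), (1993, 4, Atlas, 7), (1993, 4, Atlas, 8), (2001, 25, Atlas, 14), (2001, 25, Atlas, 39), (2001, 25, Atlas, 7), (2001, 25, Atlas, 8), (2017, 11, Atlas, 14), (2017, 11, Atlas, 39), (2017, 11, Atlas, 7), (2017, 11, Atlas, 8)}
σ[year < 2017]: keep tuples satisfying year < 2017 → {(1991, 35, Nova, 10), (1991, 35, Nova, 25), (1991, 35, Nova, 37), (1993, 4, Atlas, 14), (1993, 4, Atlas, 39), (1993, 4, Atlas, 7), (1993, 4, Atlas, 8), (2001, 25, Atlas, 14), (2001, 25, Atlas, 39), (2001, 25, Atlas, 7), (2001, 25, Atlas, 8)}
Projecting to mid, title (4 duplicate(s) eliminated): {(10, Nova), (14, Atlas), (25, Nova), (37, Nova), (39, Atlas), (7, Atlas), (8, Atlas)}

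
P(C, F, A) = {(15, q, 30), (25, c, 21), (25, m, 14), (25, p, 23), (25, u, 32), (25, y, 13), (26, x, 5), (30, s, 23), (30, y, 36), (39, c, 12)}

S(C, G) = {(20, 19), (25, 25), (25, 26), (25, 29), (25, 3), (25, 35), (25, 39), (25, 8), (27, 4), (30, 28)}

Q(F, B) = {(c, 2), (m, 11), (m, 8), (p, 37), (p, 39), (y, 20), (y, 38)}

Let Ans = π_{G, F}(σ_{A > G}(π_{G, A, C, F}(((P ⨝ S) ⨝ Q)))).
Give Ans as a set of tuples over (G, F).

P ⋈ S (natural join on C): {(25, c, 21, 25), (25, c, 21, 26), (25, c, 21, 29), (25, c, 21, 3), (25, c, 21, 35), (25, c, 21, 39), (25, c, 21, 8), (25, m, 14, 25), (25, m, 14, 26), (25, m, 14, 29), (25, m, 14, 3), (25, m, 14, 35), (25, m, 14, 39), (25, m, 14, 8), (25, p, 23, 25), (25, p, 23, 26), (25, p, 23, 29), (25, p, 23, 3), (25, p, 23, 35), (25, p, 23, 39), (25, p, 23, 8), (25, u, 32, 25), (25, u, 32, 26), (25, u, 32, 29), (25, u, 32, 3), (25, u, 32, 35), (25, u, 32, 39), (25, u, 32, 8), (25, y, 13, 25), (25, y, 13, 26), (25, y, 13, 29), (25, y, 13, 3), (25, y, 13, 35), (25, y, 13, 39), (25, y, 13, 8), (30, s, 23, 28), (30, y, 36, 28)}
(P ⨝ S) ⋈ Q (natural join on F): {(25, c, 21, 25, 2), (25, c, 21, 26, 2), (25, c, 21, 29, 2), (25, c, 21, 3, 2), (25, c, 21, 35, 2), (25, c, 21, 39, 2), (25, c, 21, 8, 2), (25, m, 14, 25, 11), (25, m, 14, 25, 8), (25, m, 14, 26, 11), (25, m, 14, 26, 8), (25, m, 14, 29, 11), (25, m, 14, 29, 8), (25, m, 14, 3, 11), (25, m, 14, 3, 8), (25, m, 14, 35, 11), (25, m, 14, 35, 8), (25, m, 14, 39, 11), (25, m, 14, 39, 8), (25, m, 14, 8, 11), (25, m, 14, 8, 8), (25, p, 23, 25, 37), (25, p, 23, 25, 39), (25, p, 23, 26, 37), (25, p, 23, 26, 39), (25, p, 23, 29, 37), (25, p, 23, 29, 39), (25, p, 23, 3, 37), (25, p, 23, 3, 39), (25, p, 23, 35, 37), (25, p, 23, 35, 39), (25, p, 23, 39, 37), (25, p, 23, 39, 39), (25, p, 23, 8, 37), (25, p, 23, 8, 39), (25, y, 13, 25, 20), (25, y, 13, 25, 38), (25, y, 13, 26, 20), (25, y, 13, 26, 38), (25, y, 13, 29, 20), (25, y, 13, 29, 38), (25, y, 13, 3, 20), (25, y, 13, 3, 38), (25, y, 13, 35, 20), (25, y, 13, 35, 38), (25, y, 13, 39, 20), (25, y, 13, 39, 38), (25, y, 13, 8, 20), (25, y, 13, 8, 38), (30, y, 36, 28, 20), (30, y, 36, 28, 38)}
Projecting to G, A, C, F (22 duplicate(s) eliminated): {(25, 13, 25, y), (25, 14, 25, m), (25, 21, 25, c), (25, 23, 25, p), (26, 13, 25, y), (26, 14, 25, m), (26, 21, 25, c), (26, 23, 25, p), (28, 36, 30, y), (29, 13, 25, y), (29, 14, 25, m), (29, 21, 25, c), (29, 23, 25, p), (3, 13, 25, y), (3, 14, 25, m), (3, 21, 25, c), (3, 23, 25, p), (35, 13, 25, y), (35, 14, 25, m), (35, 21, 25, c), (35, 23, 25, p), (39, 13, 25, y), (39, 14, 25, m), (39, 21, 25, c), (39, 23, 25, p), (8, 13, 25, y), (8, 14, 25, m), (8, 21, 25, c), (8, 23, 25, p)}
σ[A > G]: keep tuples satisfying A > G → {(28, 36, 30, y), (3, 13, 25, y), (3, 14, 25, m), (3, 21, 25, c), (3, 23, 25, p), (8, 13, 25, y), (8, 14, 25, m), (8, 21, 25, c), (8, 23, 25, p)}
Projecting to G, F: {(28, y), (3, c), (3, m), (3, p), (3, y), (8, c), (8, m), (8, p), (8, y)}

{(28, y), (3, c), (3, m), (3, p), (3, y), (8, c), (8, m), (8, p), (8, y)}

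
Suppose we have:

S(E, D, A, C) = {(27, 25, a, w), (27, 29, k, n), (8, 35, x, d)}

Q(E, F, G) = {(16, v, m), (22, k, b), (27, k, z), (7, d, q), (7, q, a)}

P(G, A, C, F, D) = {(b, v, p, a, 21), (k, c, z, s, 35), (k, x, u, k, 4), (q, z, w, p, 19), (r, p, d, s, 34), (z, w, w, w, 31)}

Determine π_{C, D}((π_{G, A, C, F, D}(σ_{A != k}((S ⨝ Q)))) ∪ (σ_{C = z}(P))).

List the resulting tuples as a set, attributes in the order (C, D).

Joining S and Q on E yields {(27, 25, a, w, k, z), (27, 29, k, n, k, z)}.
Filtering on A != k leaves {(27, 25, a, w, k, z)}.
Keep only column(s) G, A, C, F, D: {(z, a, w, k, 25)}
Filtering on C = z leaves {(k, c, z, s, 35)}.
Set union of the two operands is {(k, c, z, s, 35), (z, a, w, k, 25)}.
Keep only column(s) C, D: {(w, 25), (z, 35)}

{(w, 25), (z, 35)}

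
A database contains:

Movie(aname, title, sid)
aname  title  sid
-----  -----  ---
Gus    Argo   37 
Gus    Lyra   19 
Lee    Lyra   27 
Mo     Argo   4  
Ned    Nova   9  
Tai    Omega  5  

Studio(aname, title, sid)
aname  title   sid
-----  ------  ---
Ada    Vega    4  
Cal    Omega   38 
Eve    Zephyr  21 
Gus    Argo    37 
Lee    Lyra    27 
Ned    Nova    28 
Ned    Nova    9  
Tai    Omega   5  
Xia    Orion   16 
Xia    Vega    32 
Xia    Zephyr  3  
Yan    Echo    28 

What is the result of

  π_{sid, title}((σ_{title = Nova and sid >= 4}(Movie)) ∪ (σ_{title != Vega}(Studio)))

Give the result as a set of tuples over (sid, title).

Filtering on title = Nova and sid >= 4 leaves {(Ned, Nova, 9)}.
Filtering on title != Vega leaves {(Cal, Omega, 38), (Eve, Zephyr, 21), (Gus, Argo, 37), (Lee, Lyra, 27), (Ned, Nova, 28), (Ned, Nova, 9), (Tai, Omega, 5), (Xia, Orion, 16), (Xia, Zephyr, 3), (Yan, Echo, 28)}.
Set union of the two operands is {(Cal, Omega, 38), (Eve, Zephyr, 21), (Gus, Argo, 37), (Lee, Lyra, 27), (Ned, Nova, 28), (Ned, Nova, 9), (Tai, Omega, 5), (Xia, Orion, 16), (Xia, Zephyr, 3), (Yan, Echo, 28)}.
π_{sid, title} gives {(16, Orion), (21, Zephyr), (27, Lyra), (28, Echo), (28, Nova), (3, Zephyr), (37, Argo), (38, Omega), (5, Omega), (9, Nova)}.

{(16, Orion), (21, Zephyr), (27, Lyra), (28, Echo), (28, Nova), (3, Zephyr), (37, Argo), (38, Omega), (5, Omega), (9, Nova)}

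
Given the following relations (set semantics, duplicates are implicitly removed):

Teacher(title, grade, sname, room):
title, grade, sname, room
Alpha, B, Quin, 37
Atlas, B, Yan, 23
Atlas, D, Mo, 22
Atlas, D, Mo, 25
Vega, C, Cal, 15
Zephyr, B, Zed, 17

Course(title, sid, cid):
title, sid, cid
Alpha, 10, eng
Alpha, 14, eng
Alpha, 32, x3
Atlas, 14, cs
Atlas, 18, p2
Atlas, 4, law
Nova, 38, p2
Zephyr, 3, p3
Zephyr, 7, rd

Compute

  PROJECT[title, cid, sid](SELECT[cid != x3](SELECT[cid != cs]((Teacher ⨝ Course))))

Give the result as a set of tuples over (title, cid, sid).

{(Alpha, eng, 10), (Alpha, eng, 14), (Atlas, law, 4), (Atlas, p2, 18), (Zephyr, p3, 3), (Zephyr, rd, 7)}

Natural join on title: {(Alpha, B, Quin, 37, 10, eng), (Alpha, B, Quin, 37, 14, eng), (Alpha, B, Quin, 37, 32, x3), (Atlas, B, Yan, 23, 14, cs), (Atlas, B, Yan, 23, 18, p2), (Atlas, B, Yan, 23, 4, law), (Atlas, D, Mo, 22, 14, cs), (Atlas, D, Mo, 22, 18, p2), (Atlas, D, Mo, 22, 4, law), (Atlas, D, Mo, 25, 14, cs), (Atlas, D, Mo, 25, 18, p2), (Atlas, D, Mo, 25, 4, law), (Zephyr, B, Zed, 17, 3, p3), (Zephyr, B, Zed, 17, 7, rd)}
Selection cid != cs: {(Alpha, B, Quin, 37, 10, eng), (Alpha, B, Quin, 37, 14, eng), (Alpha, B, Quin, 37, 32, x3), (Atlas, B, Yan, 23, 18, p2), (Atlas, B, Yan, 23, 4, law), (Atlas, D, Mo, 22, 18, p2), (Atlas, D, Mo, 22, 4, law), (Atlas, D, Mo, 25, 18, p2), (Atlas, D, Mo, 25, 4, law), (Zephyr, B, Zed, 17, 3, p3), (Zephyr, B, Zed, 17, 7, rd)}
Selection cid != x3: {(Alpha, B, Quin, 37, 10, eng), (Alpha, B, Quin, 37, 14, eng), (Atlas, B, Yan, 23, 18, p2), (Atlas, B, Yan, 23, 4, law), (Atlas, D, Mo, 22, 18, p2), (Atlas, D, Mo, 22, 4, law), (Atlas, D, Mo, 25, 18, p2), (Atlas, D, Mo, 25, 4, law), (Zephyr, B, Zed, 17, 3, p3), (Zephyr, B, Zed, 17, 7, rd)}
Keep only column(s) title, cid, sid (4 duplicate(s) eliminated): {(Alpha, eng, 10), (Alpha, eng, 14), (Atlas, law, 4), (Atlas, p2, 18), (Zephyr, p3, 3), (Zephyr, rd, 7)}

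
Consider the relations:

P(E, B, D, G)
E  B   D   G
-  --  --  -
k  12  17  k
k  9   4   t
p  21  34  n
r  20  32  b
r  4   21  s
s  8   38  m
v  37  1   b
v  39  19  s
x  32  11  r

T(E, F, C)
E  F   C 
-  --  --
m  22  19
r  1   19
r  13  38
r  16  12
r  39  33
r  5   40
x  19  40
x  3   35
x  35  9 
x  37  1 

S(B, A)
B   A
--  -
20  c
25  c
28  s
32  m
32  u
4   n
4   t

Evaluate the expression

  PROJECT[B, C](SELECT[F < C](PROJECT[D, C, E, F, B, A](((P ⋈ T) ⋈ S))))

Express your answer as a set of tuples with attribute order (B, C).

{(20, 19), (20, 38), (20, 40), (32, 35), (32, 40), (4, 19), (4, 38), (4, 40)}

Natural join on E: {(r, 20, 32, b, 1, 19), (r, 20, 32, b, 13, 38), (r, 20, 32, b, 16, 12), (r, 20, 32, b, 39, 33), (r, 20, 32, b, 5, 40), (r, 4, 21, s, 1, 19), (r, 4, 21, s, 13, 38), (r, 4, 21, s, 16, 12), (r, 4, 21, s, 39, 33), (r, 4, 21, s, 5, 40), (x, 32, 11, r, 19, 40), (x, 32, 11, r, 3, 35), (x, 32, 11, r, 35, 9), (x, 32, 11, r, 37, 1)}
Natural join on B: {(r, 20, 32, b, 1, 19, c), (r, 20, 32, b, 13, 38, c), (r, 20, 32, b, 16, 12, c), (r, 20, 32, b, 39, 33, c), (r, 20, 32, b, 5, 40, c), (r, 4, 21, s, 1, 19, n), (r, 4, 21, s, 1, 19, t), (r, 4, 21, s, 13, 38, n), (r, 4, 21, s, 13, 38, t), (r, 4, 21, s, 16, 12, n), (r, 4, 21, s, 16, 12, t), (r, 4, 21, s, 39, 33, n), (r, 4, 21, s, 39, 33, t), (r, 4, 21, s, 5, 40, n), (r, 4, 21, s, 5, 40, t), (x, 32, 11, r, 19, 40, m), (x, 32, 11, r, 19, 40, u), (x, 32, 11, r, 3, 35, m), (x, 32, 11, r, 3, 35, u), (x, 32, 11, r, 35, 9, m), (x, 32, 11, r, 35, 9, u), (x, 32, 11, r, 37, 1, m), (x, 32, 11, r, 37, 1, u)}
Keep only column(s) D, C, E, F, B, A: {(11, 1, x, 37, 32, m), (11, 1, x, 37, 32, u), (11, 35, x, 3, 32, m), (11, 35, x, 3, 32, u), (11, 40, x, 19, 32, m), (11, 40, x, 19, 32, u), (11, 9, x, 35, 32, m), (11, 9, x, 35, 32, u), (21, 12, r, 16, 4, n), (21, 12, r, 16, 4, t), (21, 19, r, 1, 4, n), (21, 19, r, 1, 4, t), (21, 33, r, 39, 4, n), (21, 33, r, 39, 4, t), (21, 38, r, 13, 4, n), (21, 38, r, 13, 4, t), (21, 40, r, 5, 4, n), (21, 40, r, 5, 4, t), (32, 12, r, 16, 20, c), (32, 19, r, 1, 20, c), (32, 33, r, 39, 20, c), (32, 38, r, 13, 20, c), (32, 40, r, 5, 20, c)}
Apply σ_{F < C}; surviving tuples: {(11, 35, x, 3, 32, m), (11, 35, x, 3, 32, u), (11, 40, x, 19, 32, m), (11, 40, x, 19, 32, u), (21, 19, r, 1, 4, n), (21, 19, r, 1, 4, t), (21, 38, r, 13, 4, n), (21, 38, r, 13, 4, t), (21, 40, r, 5, 4, n), (21, 40, r, 5, 4, t), (32, 19, r, 1, 20, c), (32, 38, r, 13, 20, c), (32, 40, r, 5, 20, c)}
Keep only column(s) B, C (5 duplicate(s) eliminated): {(20, 19), (20, 38), (20, 40), (32, 35), (32, 40), (4, 19), (4, 38), (4, 40)}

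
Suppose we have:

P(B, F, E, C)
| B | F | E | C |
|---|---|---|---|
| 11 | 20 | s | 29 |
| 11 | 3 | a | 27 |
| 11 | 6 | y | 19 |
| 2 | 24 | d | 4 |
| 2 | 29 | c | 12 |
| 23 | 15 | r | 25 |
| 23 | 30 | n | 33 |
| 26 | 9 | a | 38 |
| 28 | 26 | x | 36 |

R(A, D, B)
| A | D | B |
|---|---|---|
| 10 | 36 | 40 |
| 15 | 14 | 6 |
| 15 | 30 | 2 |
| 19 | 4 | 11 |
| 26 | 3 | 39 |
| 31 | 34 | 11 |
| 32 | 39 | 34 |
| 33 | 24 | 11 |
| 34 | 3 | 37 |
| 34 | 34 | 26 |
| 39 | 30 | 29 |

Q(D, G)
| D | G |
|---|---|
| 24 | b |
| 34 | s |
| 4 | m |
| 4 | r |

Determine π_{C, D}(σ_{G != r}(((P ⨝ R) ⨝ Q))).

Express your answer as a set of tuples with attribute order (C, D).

{(19, 24), (19, 34), (19, 4), (27, 24), (27, 34), (27, 4), (29, 24), (29, 34), (29, 4), (38, 34)}

P ⋈ R (natural join on B): {(11, 20, s, 29, 19, 4), (11, 20, s, 29, 31, 34), (11, 20, s, 29, 33, 24), (11, 3, a, 27, 19, 4), (11, 3, a, 27, 31, 34), (11, 3, a, 27, 33, 24), (11, 6, y, 19, 19, 4), (11, 6, y, 19, 31, 34), (11, 6, y, 19, 33, 24), (2, 24, d, 4, 15, 30), (2, 29, c, 12, 15, 30), (26, 9, a, 38, 34, 34)}
(P ⨝ R) ⋈ Q (natural join on D): {(11, 20, s, 29, 19, 4, m), (11, 20, s, 29, 19, 4, r), (11, 20, s, 29, 31, 34, s), (11, 20, s, 29, 33, 24, b), (11, 3, a, 27, 19, 4, m), (11, 3, a, 27, 19, 4, r), (11, 3, a, 27, 31, 34, s), (11, 3, a, 27, 33, 24, b), (11, 6, y, 19, 19, 4, m), (11, 6, y, 19, 19, 4, r), (11, 6, y, 19, 31, 34, s), (11, 6, y, 19, 33, 24, b), (26, 9, a, 38, 34, 34, s)}
σ[G != r]: keep tuples satisfying G != r → {(11, 20, s, 29, 19, 4, m), (11, 20, s, 29, 31, 34, s), (11, 20, s, 29, 33, 24, b), (11, 3, a, 27, 19, 4, m), (11, 3, a, 27, 31, 34, s), (11, 3, a, 27, 33, 24, b), (11, 6, y, 19, 19, 4, m), (11, 6, y, 19, 31, 34, s), (11, 6, y, 19, 33, 24, b), (26, 9, a, 38, 34, 34, s)}
π[C, D]: project onto (C, D) → {(19, 24), (19, 34), (19, 4), (27, 24), (27, 34), (27, 4), (29, 24), (29, 34), (29, 4), (38, 34)}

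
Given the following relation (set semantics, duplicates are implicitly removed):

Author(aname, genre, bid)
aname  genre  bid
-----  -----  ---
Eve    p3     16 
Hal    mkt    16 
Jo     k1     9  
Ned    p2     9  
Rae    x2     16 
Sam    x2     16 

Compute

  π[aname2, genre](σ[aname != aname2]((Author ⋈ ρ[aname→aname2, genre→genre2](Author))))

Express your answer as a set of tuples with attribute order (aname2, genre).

ρ[aname→aname2, genre→genre2]: schema becomes (aname2, genre2, bid); tuples unchanged.
Author ⋈ ρ[aname→aname2, genre→genre2](Author) (natural join on bid): {(Eve, p3, 16, Eve, p3), (Eve, p3, 16, Hal, mkt), (Eve, p3, 16, Rae, x2), (Eve, p3, 16, Sam, x2), (Hal, mkt, 16, Eve, p3), (Hal, mkt, 16, Hal, mkt), (Hal, mkt, 16, Rae, x2), (Hal, mkt, 16, Sam, x2), (Jo, k1, 9, Jo, k1), (Jo, k1, 9, Ned, p2), (Ned, p2, 9, Jo, k1), (Ned, p2, 9, Ned, p2), (Rae, x2, 16, Eve, p3), (Rae, x2, 16, Hal, mkt), (Rae, x2, 16, Rae, x2), (Rae, x2, 16, Sam, x2), (Sam, x2, 16, Eve, p3), (Sam, x2, 16, Hal, mkt), (Sam, x2, 16, Rae, x2), (Sam, x2, 16, Sam, x2)}
Apply σ_{aname != aname2}; surviving tuples: {(Eve, p3, 16, Hal, mkt), (Eve, p3, 16, Rae, x2), (Eve, p3, 16, Sam, x2), (Hal, mkt, 16, Eve, p3), (Hal, mkt, 16, Rae, x2), (Hal, mkt, 16, Sam, x2), (Jo, k1, 9, Ned, p2), (Ned, p2, 9, Jo, k1), (Rae, x2, 16, Eve, p3), (Rae, x2, 16, Hal, mkt), (Rae, x2, 16, Sam, x2), (Sam, x2, 16, Eve, p3), (Sam, x2, 16, Hal, mkt), (Sam, x2, 16, Rae, x2)}
Keep only column(s) aname2, genre (2 duplicate(s) eliminated): {(Eve, mkt), (Eve, x2), (Hal, p3), (Hal, x2), (Jo, p2), (Ned, k1), (Rae, mkt), (Rae, p3), (Rae, x2), (Sam, mkt), (Sam, p3), (Sam, x2)}

{(Eve, mkt), (Eve, x2), (Hal, p3), (Hal, x2), (Jo, p2), (Ned, k1), (Rae, mkt), (Rae, p3), (Rae, x2), (Sam, mkt), (Sam, p3), (Sam, x2)}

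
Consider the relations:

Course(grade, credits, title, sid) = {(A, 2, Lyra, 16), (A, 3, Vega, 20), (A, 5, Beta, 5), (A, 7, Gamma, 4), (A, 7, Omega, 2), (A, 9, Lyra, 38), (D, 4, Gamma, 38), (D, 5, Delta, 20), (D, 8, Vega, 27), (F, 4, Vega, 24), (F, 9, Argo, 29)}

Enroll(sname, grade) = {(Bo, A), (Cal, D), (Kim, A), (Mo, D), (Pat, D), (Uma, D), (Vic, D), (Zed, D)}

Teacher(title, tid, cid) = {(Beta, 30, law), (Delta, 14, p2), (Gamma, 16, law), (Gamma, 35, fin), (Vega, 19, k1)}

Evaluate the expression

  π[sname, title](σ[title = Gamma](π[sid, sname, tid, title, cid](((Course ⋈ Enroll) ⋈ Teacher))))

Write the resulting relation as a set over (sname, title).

Joining Course and Enroll on grade yields {(A, 2, Lyra, 16, Bo), (A, 2, Lyra, 16, Kim), (A, 3, Vega, 20, Bo), (A, 3, Vega, 20, Kim), (A, 5, Beta, 5, Bo), (A, 5, Beta, 5, Kim), (A, 7, Gamma, 4, Bo), (A, 7, Gamma, 4, Kim), (A, 7, Omega, 2, Bo), (A, 7, Omega, 2, Kim), (A, 9, Lyra, 38, Bo), (A, 9, Lyra, 38, Kim), (D, 4, Gamma, 38, Cal), (D, 4, Gamma, 38, Mo), (D, 4, Gamma, 38, Pat), (D, 4, Gamma, 38, Uma), (D, 4, Gamma, 38, Vic), (D, 4, Gamma, 38, Zed), (D, 5, Delta, 20, Cal), (D, 5, Delta, 20, Mo), (D, 5, Delta, 20, Pat), (D, 5, Delta, 20, Uma), (D, 5, Delta, 20, Vic), (D, 5, Delta, 20, Zed), (D, 8, Vega, 27, Cal), (D, 8, Vega, 27, Mo), (D, 8, Vega, 27, Pat), (D, 8, Vega, 27, Uma), (D, 8, Vega, 27, Vic), (D, 8, Vega, 27, Zed)}.
Joining (Course ⋈ Enroll) and Teacher on title yields {(A, 3, Vega, 20, Bo, 19, k1), (A, 3, Vega, 20, Kim, 19, k1), (A, 5, Beta, 5, Bo, 30, law), (A, 5, Beta, 5, Kim, 30, law), (A, 7, Gamma, 4, Bo, 16, law), (A, 7, Gamma, 4, Bo, 35, fin), (A, 7, Gamma, 4, Kim, 16, law), (A, 7, Gamma, 4, Kim, 35, fin), (D, 4, Gamma, 38, Cal, 16, law), (D, 4, Gamma, 38, Cal, 35, fin), (D, 4, Gamma, 38, Mo, 16, law), (D, 4, Gamma, 38, Mo, 35, fin), (D, 4, Gamma, 38, Pat, 16, law), (D, 4, Gamma, 38, Pat, 35, fin), (D, 4, Gamma, 38, Uma, 16, law), (D, 4, Gamma, 38, Uma, 35, fin), (D, 4, Gamma, 38, Vic, 16, law), (D, 4, Gamma, 38, Vic, 35, fin), (D, 4, Gamma, 38, Zed, 16, law), (D, 4, Gamma, 38, Zed, 35, fin), (D, 5, Delta, 20, Cal, 14, p2), (D, 5, Delta, 20, Mo, 14, p2), (D, 5, Delta, 20, Pat, 14, p2), (D, 5, Delta, 20, Uma, 14, p2), (D, 5, Delta, 20, Vic, 14, p2), (D, 5, Delta, 20, Zed, 14, p2), (D, 8, Vega, 27, Cal, 19, k1), (D, 8, Vega, 27, Mo, 19, k1), (D, 8, Vega, 27, Pat, 19, k1), (D, 8, Vega, 27, Uma, 19, k1), (D, 8, Vega, 27, Vic, 19, k1), (D, 8, Vega, 27, Zed, 19, k1)}.
π_{sid, sname, tid, title, cid} gives {(20, Bo, 19, Vega, k1), (20, Cal, 14, Delta, p2), (20, Kim, 19, Vega, k1), (20, Mo, 14, Delta, p2), (20, Pat, 14, Delta, p2), (20, Uma, 14, Delta, p2), (20, Vic, 14, Delta, p2), (20, Zed, 14, Delta, p2), (27, Cal, 19, Vega, k1), (27, Mo, 19, Vega, k1), (27, Pat, 19, Vega, k1), (27, Uma, 19, Vega, k1), (27, Vic, 19, Vega, k1), (27, Zed, 19, Vega, k1), (38, Cal, 16, Gamma, law), (38, Cal, 35, Gamma, fin), (38, Mo, 16, Gamma, law), (38, Mo, 35, Gamma, fin), (38, Pat, 16, Gamma, law), (38, Pat, 35, Gamma, fin), (38, Uma, 16, Gamma, law), (38, Uma, 35, Gamma, fin), (38, Vic, 16, Gamma, law), (38, Vic, 35, Gamma, fin), (38, Zed, 16, Gamma, law), (38, Zed, 35, Gamma, fin), (4, Bo, 16, Gamma, law), (4, Bo, 35, Gamma, fin), (4, Kim, 16, Gamma, law), (4, Kim, 35, Gamma, fin), (5, Bo, 30, Beta, law), (5, Kim, 30, Beta, law)}.
Filtering on title = Gamma leaves {(38, Cal, 16, Gamma, law), (38, Cal, 35, Gamma, fin), (38, Mo, 16, Gamma, law), (38, Mo, 35, Gamma, fin), (38, Pat, 16, Gamma, law), (38, Pat, 35, Gamma, fin), (38, Uma, 16, Gamma, law), (38, Uma, 35, Gamma, fin), (38, Vic, 16, Gamma, law), (38, Vic, 35, Gamma, fin), (38, Zed, 16, Gamma, law), (38, Zed, 35, Gamma, fin), (4, Bo, 16, Gamma, law), (4, Bo, 35, Gamma, fin), (4, Kim, 16, Gamma, law), (4, Kim, 35, Gamma, fin)}.
π_{sname, title} gives {(Bo, Gamma), (Cal, Gamma), (Kim, Gamma), (Mo, Gamma), (Pat, Gamma), (Uma, Gamma), (Vic, Gamma), (Zed, Gamma)} (8 duplicate(s) eliminated).

{(Bo, Gamma), (Cal, Gamma), (Kim, Gamma), (Mo, Gamma), (Pat, Gamma), (Uma, Gamma), (Vic, Gamma), (Zed, Gamma)}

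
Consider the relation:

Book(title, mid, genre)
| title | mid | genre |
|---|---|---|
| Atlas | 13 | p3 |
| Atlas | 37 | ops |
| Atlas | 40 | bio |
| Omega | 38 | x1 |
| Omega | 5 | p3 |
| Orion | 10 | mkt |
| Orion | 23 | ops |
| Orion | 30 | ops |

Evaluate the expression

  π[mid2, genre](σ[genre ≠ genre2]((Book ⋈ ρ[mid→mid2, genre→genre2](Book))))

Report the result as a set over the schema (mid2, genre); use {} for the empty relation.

{(10, ops), (13, bio), (13, ops), (23, mkt), (30, mkt), (37, bio), (37, p3), (38, p3), (40, ops), (40, p3), (5, x1)}

ρ[mid→mid2, genre→genre2]: schema becomes (title, mid2, genre2); tuples unchanged.
Book ⋈ ρ[mid→mid2, genre→genre2](Book) (natural join on title): {(Atlas, 13, p3, 13, p3), (Atlas, 13, p3, 37, ops), (Atlas, 13, p3, 40, bio), (Atlas, 37, ops, 13, p3), (Atlas, 37, ops, 37, ops), (Atlas, 37, ops, 40, bio), (Atlas, 40, bio, 13, p3), (Atlas, 40, bio, 37, ops), (Atlas, 40, bio, 40, bio), (Omega, 38, x1, 38, x1), (Omega, 38, x1, 5, p3), (Omega, 5, p3, 38, x1), (Omega, 5, p3, 5, p3), (Orion, 10, mkt, 10, mkt), (Orion, 10, mkt, 23, ops), (Orion, 10, mkt, 30, ops), (Orion, 23, ops, 10, mkt), (Orion, 23, ops, 23, ops), (Orion, 23, ops, 30, ops), (Orion, 30, ops, 10, mkt), (Orion, 30, ops, 23, ops), (Orion, 30, ops, 30, ops)}
Filtering on genre ≠ genre2 leaves {(Atlas, 13, p3, 37, ops), (Atlas, 13, p3, 40, bio), (Atlas, 37, ops, 13, p3), (Atlas, 37, ops, 40, bio), (Atlas, 40, bio, 13, p3), (Atlas, 40, bio, 37, ops), (Omega, 38, x1, 5, p3), (Omega, 5, p3, 38, x1), (Orion, 10, mkt, 23, ops), (Orion, 10, mkt, 30, ops), (Orion, 23, ops, 10, mkt), (Orion, 30, ops, 10, mkt)}.
Keep only column(s) mid2, genre (1 duplicate(s) eliminated): {(10, ops), (13, bio), (13, ops), (23, mkt), (30, mkt), (37, bio), (37, p3), (38, p3), (40, ops), (40, p3), (5, x1)}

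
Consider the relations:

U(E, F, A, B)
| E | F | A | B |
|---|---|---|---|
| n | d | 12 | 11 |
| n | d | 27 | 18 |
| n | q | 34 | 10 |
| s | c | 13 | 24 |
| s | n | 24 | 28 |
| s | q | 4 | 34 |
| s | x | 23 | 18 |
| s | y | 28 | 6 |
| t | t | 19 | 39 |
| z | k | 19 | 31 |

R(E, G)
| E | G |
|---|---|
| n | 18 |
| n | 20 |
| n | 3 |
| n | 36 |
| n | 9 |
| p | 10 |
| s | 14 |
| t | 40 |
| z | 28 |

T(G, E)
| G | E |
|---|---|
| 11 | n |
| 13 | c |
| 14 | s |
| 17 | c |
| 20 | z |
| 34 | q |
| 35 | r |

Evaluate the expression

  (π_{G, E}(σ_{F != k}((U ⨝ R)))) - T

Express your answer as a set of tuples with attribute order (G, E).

{(18, n), (20, n), (3, n), (36, n), (40, t), (9, n)}

Joining U and R on E yields {(n, d, 12, 11, 18), (n, d, 12, 11, 20), (n, d, 12, 11, 3), (n, d, 12, 11, 36), (n, d, 12, 11, 9), (n, d, 27, 18, 18), (n, d, 27, 18, 20), (n, d, 27, 18, 3), (n, d, 27, 18, 36), (n, d, 27, 18, 9), (n, q, 34, 10, 18), (n, q, 34, 10, 20), (n, q, 34, 10, 3), (n, q, 34, 10, 36), (n, q, 34, 10, 9), (s, c, 13, 24, 14), (s, n, 24, 28, 14), (s, q, 4, 34, 14), (s, x, 23, 18, 14), (s, y, 28, 6, 14), (t, t, 19, 39, 40), (z, k, 19, 31, 28)}.
Selection F != k: {(n, d, 12, 11, 18), (n, d, 12, 11, 20), (n, d, 12, 11, 3), (n, d, 12, 11, 36), (n, d, 12, 11, 9), (n, d, 27, 18, 18), (n, d, 27, 18, 20), (n, d, 27, 18, 3), (n, d, 27, 18, 36), (n, d, 27, 18, 9), (n, q, 34, 10, 18), (n, q, 34, 10, 20), (n, q, 34, 10, 3), (n, q, 34, 10, 36), (n, q, 34, 10, 9), (s, c, 13, 24, 14), (s, n, 24, 28, 14), (s, q, 4, 34, 14), (s, x, 23, 18, 14), (s, y, 28, 6, 14), (t, t, 19, 39, 40)}
Projecting to G, E (14 duplicate(s) eliminated): {(14, s), (18, n), (20, n), (3, n), (36, n), (40, t), (9, n)}
Set difference of the two operands is {(18, n), (20, n), (3, n), (36, n), (40, t), (9, n)}.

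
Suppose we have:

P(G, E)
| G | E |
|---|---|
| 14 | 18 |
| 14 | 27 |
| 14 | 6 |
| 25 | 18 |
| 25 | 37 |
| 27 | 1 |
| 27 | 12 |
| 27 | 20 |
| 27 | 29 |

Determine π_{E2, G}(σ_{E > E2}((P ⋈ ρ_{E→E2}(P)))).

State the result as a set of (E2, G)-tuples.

{(1, 27), (12, 27), (18, 14), (18, 25), (20, 27), (6, 14)}

ρ[E→E2]: schema becomes (G, E2); tuples unchanged.
Natural join on G: {(14, 18, 18), (14, 18, 27), (14, 18, 6), (14, 27, 18), (14, 27, 27), (14, 27, 6), (14, 6, 18), (14, 6, 27), (14, 6, 6), (25, 18, 18), (25, 18, 37), (25, 37, 18), (25, 37, 37), (27, 1, 1), (27, 1, 12), (27, 1, 20), (27, 1, 29), (27, 12, 1), (27, 12, 12), (27, 12, 20), (27, 12, 29), (27, 20, 1), (27, 20, 12), (27, 20, 20), (27, 20, 29), (27, 29, 1), (27, 29, 12), (27, 29, 20), (27, 29, 29)}
Apply σ_{E > E2}; surviving tuples: {(14, 18, 6), (14, 27, 18), (14, 27, 6), (25, 37, 18), (27, 12, 1), (27, 20, 1), (27, 20, 12), (27, 29, 1), (27, 29, 12), (27, 29, 20)}
π_{E2, G} gives {(1, 27), (12, 27), (18, 14), (18, 25), (20, 27), (6, 14)} (4 duplicate(s) eliminated).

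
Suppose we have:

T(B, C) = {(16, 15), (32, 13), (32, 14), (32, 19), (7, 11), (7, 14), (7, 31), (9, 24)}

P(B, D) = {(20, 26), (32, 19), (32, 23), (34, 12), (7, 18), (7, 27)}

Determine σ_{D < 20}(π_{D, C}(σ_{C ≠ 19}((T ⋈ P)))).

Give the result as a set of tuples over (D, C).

{(18, 11), (18, 14), (18, 31), (19, 13), (19, 14)}

T ⋈ P (natural join on B): {(32, 13, 19), (32, 13, 23), (32, 14, 19), (32, 14, 23), (32, 19, 19), (32, 19, 23), (7, 11, 18), (7, 11, 27), (7, 14, 18), (7, 14, 27), (7, 31, 18), (7, 31, 27)}
Selection C ≠ 19: {(32, 13, 19), (32, 13, 23), (32, 14, 19), (32, 14, 23), (7, 11, 18), (7, 11, 27), (7, 14, 18), (7, 14, 27), (7, 31, 18), (7, 31, 27)}
π[D, C]: project onto (D, C) → {(18, 11), (18, 14), (18, 31), (19, 13), (19, 14), (23, 13), (23, 14), (27, 11), (27, 14), (27, 31)}
Selection D < 20: {(18, 11), (18, 14), (18, 31), (19, 13), (19, 14)}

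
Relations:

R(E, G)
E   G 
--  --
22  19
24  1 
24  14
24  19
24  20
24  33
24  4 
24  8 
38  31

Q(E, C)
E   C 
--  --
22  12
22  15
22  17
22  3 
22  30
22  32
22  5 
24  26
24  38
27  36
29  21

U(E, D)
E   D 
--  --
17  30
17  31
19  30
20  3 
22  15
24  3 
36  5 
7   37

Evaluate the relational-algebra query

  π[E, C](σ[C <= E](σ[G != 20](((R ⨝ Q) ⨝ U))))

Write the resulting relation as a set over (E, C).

{(22, 12), (22, 15), (22, 17), (22, 3), (22, 5)}

Natural join on E: {(22, 19, 12), (22, 19, 15), (22, 19, 17), (22, 19, 3), (22, 19, 30), (22, 19, 32), (22, 19, 5), (24, 1, 26), (24, 1, 38), (24, 14, 26), (24, 14, 38), (24, 19, 26), (24, 19, 38), (24, 20, 26), (24, 20, 38), (24, 33, 26), (24, 33, 38), (24, 4, 26), (24, 4, 38), (24, 8, 26), (24, 8, 38)}
Natural join on E: {(22, 19, 12, 15), (22, 19, 15, 15), (22, 19, 17, 15), (22, 19, 3, 15), (22, 19, 30, 15), (22, 19, 32, 15), (22, 19, 5, 15), (24, 1, 26, 3), (24, 1, 38, 3), (24, 14, 26, 3), (24, 14, 38, 3), (24, 19, 26, 3), (24, 19, 38, 3), (24, 20, 26, 3), (24, 20, 38, 3), (24, 33, 26, 3), (24, 33, 38, 3), (24, 4, 26, 3), (24, 4, 38, 3), (24, 8, 26, 3), (24, 8, 38, 3)}
Selection G != 20: {(22, 19, 12, 15), (22, 19, 15, 15), (22, 19, 17, 15), (22, 19, 3, 15), (22, 19, 30, 15), (22, 19, 32, 15), (22, 19, 5, 15), (24, 1, 26, 3), (24, 1, 38, 3), (24, 14, 26, 3), (24, 14, 38, 3), (24, 19, 26, 3), (24, 19, 38, 3), (24, 33, 26, 3), (24, 33, 38, 3), (24, 4, 26, 3), (24, 4, 38, 3), (24, 8, 26, 3), (24, 8, 38, 3)}
Selection C <= E: {(22, 19, 12, 15), (22, 19, 15, 15), (22, 19, 17, 15), (22, 19, 3, 15), (22, 19, 5, 15)}
Keep only column(s) E, C: {(22, 12), (22, 15), (22, 17), (22, 3), (22, 5)}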